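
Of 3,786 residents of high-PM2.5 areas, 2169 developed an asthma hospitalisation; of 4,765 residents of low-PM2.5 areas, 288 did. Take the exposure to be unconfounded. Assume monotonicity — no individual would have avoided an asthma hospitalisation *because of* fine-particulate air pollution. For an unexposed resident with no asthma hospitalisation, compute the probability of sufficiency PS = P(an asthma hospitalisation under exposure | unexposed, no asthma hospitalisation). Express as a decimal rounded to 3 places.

p₁ = P(outcome | exposed) = 2169/3786 = 0.5729
p₀ = P(outcome | unexposed) = 288/4765 = 0.060441
Under exogeneity and monotonicity, PS = (p₁ − p₀) / (1 − p₀).
PS = (0.5729 − 0.060441) / (1 − 0.060441) = 0.51246 / 0.93956 ≈ 0.5454

PS ≈ 0.545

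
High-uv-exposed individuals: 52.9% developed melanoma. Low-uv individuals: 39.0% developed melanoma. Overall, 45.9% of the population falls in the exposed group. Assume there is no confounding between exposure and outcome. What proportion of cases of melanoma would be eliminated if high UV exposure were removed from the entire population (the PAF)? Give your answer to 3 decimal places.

p₁ = 0.529, p₀ = 0.39.
Overall risk P(Y=1) = π·p₁ + (1−π)·p₀ = 0.459×0.529 + 0.541×0.39 = 0.4538.
Under exogeneity, PAF = [P(Y=1) − p₀] / P(Y=1).
PAF = (0.4538 − 0.39) / 0.4538 ≈ 0.1406

PAF ≈ 0.141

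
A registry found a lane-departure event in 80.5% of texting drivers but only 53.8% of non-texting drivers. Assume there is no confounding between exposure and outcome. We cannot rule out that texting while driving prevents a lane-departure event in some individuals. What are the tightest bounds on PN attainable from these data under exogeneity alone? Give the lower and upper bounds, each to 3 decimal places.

0.332 ≤ PN ≤ 0.574

p₁ = 0.805, p₀ = 0.538.
Under exogeneity alone the bounds on PN are max{0,(p₁−p₀)/p₁} ≤ PN ≤ min{1,(1−p₀)/p₁}.
  lower = (p₁ − p₀)/p₁ = 0.267 / 0.805 ≈ 0.3317
  upper = min{1, (1 − p₀)/p₁} = 0.462 / 0.805 ≈ 0.5739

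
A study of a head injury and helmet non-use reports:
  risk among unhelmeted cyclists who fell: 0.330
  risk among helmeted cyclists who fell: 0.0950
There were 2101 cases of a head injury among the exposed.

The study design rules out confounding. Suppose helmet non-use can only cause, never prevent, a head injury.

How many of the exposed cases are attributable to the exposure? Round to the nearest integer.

about 1496 cases

Let p₁ = 0.33, p₀ = 0.095.
PN = (p₁ − p₀)/p₁ = (0.33 − 0.095) / 0.33 ≈ 0.71212.
Attributable cases ≈ PN × (exposed cases) = 0.71212 × 2101 ≈ 1496.17.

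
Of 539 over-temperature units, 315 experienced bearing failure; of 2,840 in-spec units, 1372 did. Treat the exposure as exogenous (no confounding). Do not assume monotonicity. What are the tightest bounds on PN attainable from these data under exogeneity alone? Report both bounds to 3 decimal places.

p₁ = P(outcome | exposed) = 315/539 = 0.58442
p₀ = P(outcome | unexposed) = 1372/2840 = 0.4831
Under exogeneity alone the bounds on PN are max{0,(p₁−p₀)/p₁} ≤ PN ≤ min{1,(1−p₀)/p₁}.
  lower = (p₁ − p₀)/p₁ = 0.10132 / 0.58442 ≈ 0.1734
  upper = min{1, (1 − p₀)/p₁} = 0.5169 / 0.58442 ≈ 0.8845

0.173 ≤ PN ≤ 0.884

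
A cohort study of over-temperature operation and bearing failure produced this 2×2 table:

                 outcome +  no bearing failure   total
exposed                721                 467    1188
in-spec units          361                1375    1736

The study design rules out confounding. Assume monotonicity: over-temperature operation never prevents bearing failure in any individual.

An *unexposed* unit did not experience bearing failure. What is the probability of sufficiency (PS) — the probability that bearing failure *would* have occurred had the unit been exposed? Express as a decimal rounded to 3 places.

p₁ = P(outcome | exposed) = 721/1188 = 0.6069
p₀ = P(outcome | unexposed) = 361/1736 = 0.20795
Under exogeneity and monotonicity, PS = (p₁ − p₀) / (1 − p₀).
PS = (0.6069 − 0.20795) / (1 − 0.20795) = 0.39895 / 0.79205 ≈ 0.5037

PS ≈ 0.504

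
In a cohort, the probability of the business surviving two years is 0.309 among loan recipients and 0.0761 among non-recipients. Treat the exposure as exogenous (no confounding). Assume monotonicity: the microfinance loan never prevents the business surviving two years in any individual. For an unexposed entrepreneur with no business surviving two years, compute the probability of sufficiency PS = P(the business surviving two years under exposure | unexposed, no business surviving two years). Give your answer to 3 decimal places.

PS ≈ 0.252

Let p₁ = 0.309, p₀ = 0.0761.
Under exogeneity and monotonicity, PS = (p₁ − p₀) / (1 − p₀).
PS = (0.309 − 0.0761) / (1 − 0.0761) = 0.2329 / 0.9239 ≈ 0.2521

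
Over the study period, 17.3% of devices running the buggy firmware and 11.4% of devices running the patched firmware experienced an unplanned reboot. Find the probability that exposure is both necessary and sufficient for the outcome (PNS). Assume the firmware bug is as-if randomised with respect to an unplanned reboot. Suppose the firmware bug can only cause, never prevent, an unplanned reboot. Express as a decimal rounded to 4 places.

PNS ≈ 0.0590

p₁ = 0.173, p₀ = 0.114.
Under exogeneity and monotonicity, PNS = p₁ − p₀.
PNS = 0.173 − 0.114 = 0.059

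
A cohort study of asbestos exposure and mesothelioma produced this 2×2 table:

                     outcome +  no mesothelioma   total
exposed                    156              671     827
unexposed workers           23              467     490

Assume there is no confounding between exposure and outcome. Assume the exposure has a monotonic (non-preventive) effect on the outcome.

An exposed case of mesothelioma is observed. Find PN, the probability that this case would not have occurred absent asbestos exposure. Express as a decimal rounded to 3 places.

p₁ = P(outcome | exposed) = 156/827 = 0.18863
p₀ = P(outcome | unexposed) = 23/490 = 0.046939
Under exogeneity and monotonicity, PN = (p₁ − p₀)/p₁.
PN = (0.18863 − 0.046939) / 0.18863 ≈ 0.7512

PN ≈ 0.751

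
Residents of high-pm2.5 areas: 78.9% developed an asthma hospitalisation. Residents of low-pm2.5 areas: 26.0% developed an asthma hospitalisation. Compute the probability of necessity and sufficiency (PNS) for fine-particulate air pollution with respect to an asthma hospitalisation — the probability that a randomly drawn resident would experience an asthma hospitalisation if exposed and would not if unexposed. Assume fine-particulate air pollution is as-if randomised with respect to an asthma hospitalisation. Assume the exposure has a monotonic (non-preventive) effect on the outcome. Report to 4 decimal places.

p₁ = 0.789, p₀ = 0.26.
Under exogeneity and monotonicity, PNS = p₁ − p₀.
PNS = 0.789 − 0.26 = 0.529

PNS ≈ 0.5290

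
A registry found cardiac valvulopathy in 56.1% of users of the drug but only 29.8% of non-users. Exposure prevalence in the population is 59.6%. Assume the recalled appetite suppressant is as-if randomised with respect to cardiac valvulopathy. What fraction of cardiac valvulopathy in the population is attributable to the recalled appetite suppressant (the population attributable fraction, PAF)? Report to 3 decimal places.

p₁ = 0.561, p₀ = 0.298.
Overall risk P(Y=1) = π·p₁ + (1−π)·p₀ = 0.596×0.561 + 0.404×0.298 = 0.45475.
Under exogeneity, PAF = [P(Y=1) − p₀] / P(Y=1).
PAF = (0.45475 − 0.298) / 0.45475 ≈ 0.3447

PAF ≈ 0.345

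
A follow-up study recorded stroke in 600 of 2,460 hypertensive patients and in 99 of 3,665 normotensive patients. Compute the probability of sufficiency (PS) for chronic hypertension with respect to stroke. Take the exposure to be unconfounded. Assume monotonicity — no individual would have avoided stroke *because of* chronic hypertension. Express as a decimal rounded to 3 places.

PS ≈ 0.223

p₁ = P(outcome | exposed) = 600/2460 = 0.2439
p₀ = P(outcome | unexposed) = 99/3665 = 0.027012
Under exogeneity and monotonicity, PS = (p₁ − p₀) / (1 − p₀).
PS = (0.2439 − 0.027012) / (1 − 0.027012) = 0.21689 / 0.97299 ≈ 0.2229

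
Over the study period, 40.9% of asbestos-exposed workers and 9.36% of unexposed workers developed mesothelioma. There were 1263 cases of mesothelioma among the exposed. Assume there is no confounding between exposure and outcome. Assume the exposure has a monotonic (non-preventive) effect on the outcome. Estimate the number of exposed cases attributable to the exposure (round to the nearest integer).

p₁ = 0.409, p₀ = 0.0936.
PN = (p₁ − p₀)/p₁ = (0.409 − 0.0936) / 0.409 ≈ 0.77115.
Attributable cases ≈ PN × (exposed cases) = 0.77115 × 1263 ≈ 973.96.

about 974 cases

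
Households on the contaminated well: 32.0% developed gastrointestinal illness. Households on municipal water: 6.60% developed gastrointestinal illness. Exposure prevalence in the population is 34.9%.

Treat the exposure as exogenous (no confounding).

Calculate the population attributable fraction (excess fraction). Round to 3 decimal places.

PAF ≈ 0.573

p₁ = 0.32, p₀ = 0.066.
Overall risk P(Y=1) = π·p₁ + (1−π)·p₀ = 0.349×0.32 + 0.651×0.066 = 0.15465.
Under exogeneity, PAF = [P(Y=1) − p₀] / P(Y=1).
PAF = (0.15465 − 0.066) / 0.15465 ≈ 0.5732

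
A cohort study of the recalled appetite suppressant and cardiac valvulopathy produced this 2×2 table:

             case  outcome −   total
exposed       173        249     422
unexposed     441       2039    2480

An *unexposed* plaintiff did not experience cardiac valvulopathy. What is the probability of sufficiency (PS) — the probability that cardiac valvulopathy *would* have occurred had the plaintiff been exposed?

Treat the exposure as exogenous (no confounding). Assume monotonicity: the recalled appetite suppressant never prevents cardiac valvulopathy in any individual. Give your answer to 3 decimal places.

p₁ = P(outcome | exposed) = 173/422 = 0.40995
p₀ = P(outcome | unexposed) = 441/2480 = 0.17782
Under exogeneity and monotonicity, PS = (p₁ − p₀) / (1 − p₀).
PS = (0.40995 − 0.17782) / (1 − 0.17782) = 0.23213 / 0.82218 ≈ 0.2823

PS ≈ 0.282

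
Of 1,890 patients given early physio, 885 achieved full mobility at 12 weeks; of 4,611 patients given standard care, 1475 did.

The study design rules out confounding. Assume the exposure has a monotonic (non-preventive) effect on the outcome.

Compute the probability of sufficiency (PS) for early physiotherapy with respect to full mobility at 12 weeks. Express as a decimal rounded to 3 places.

PS ≈ 0.218

p₁ = P(outcome | exposed) = 885/1890 = 0.46825
p₀ = P(outcome | unexposed) = 1475/4611 = 0.31989
Under exogeneity and monotonicity, PS = (p₁ − p₀) / (1 − p₀).
PS = (0.46825 − 0.31989) / (1 − 0.31989) = 0.14837 / 0.68011 ≈ 0.2182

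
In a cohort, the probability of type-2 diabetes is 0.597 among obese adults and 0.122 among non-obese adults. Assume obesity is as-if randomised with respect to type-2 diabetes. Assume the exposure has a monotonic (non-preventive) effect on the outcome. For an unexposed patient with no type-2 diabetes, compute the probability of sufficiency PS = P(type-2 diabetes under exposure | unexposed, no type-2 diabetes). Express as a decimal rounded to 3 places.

Let p₁ = 0.597, p₀ = 0.122.
Under exogeneity and monotonicity, PS = (p₁ − p₀) / (1 − p₀).
PS = (0.597 − 0.122) / (1 − 0.122) = 0.475 / 0.878 ≈ 0.5410

PS ≈ 0.541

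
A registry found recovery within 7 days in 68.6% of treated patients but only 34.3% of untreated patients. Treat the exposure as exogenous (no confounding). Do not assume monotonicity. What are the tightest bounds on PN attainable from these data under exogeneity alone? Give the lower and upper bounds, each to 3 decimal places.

p₁ = 0.686, p₀ = 0.343.
Under exogeneity alone the bounds on PN are max{0,(p₁−p₀)/p₁} ≤ PN ≤ min{1,(1−p₀)/p₁}.
  lower = (p₁ − p₀)/p₁ = 0.343 / 0.686 ≈ 0.5000
  upper = min{1, (1 − p₀)/p₁} = 0.657 / 0.686 ≈ 0.9577

0.500 ≤ PN ≤ 0.958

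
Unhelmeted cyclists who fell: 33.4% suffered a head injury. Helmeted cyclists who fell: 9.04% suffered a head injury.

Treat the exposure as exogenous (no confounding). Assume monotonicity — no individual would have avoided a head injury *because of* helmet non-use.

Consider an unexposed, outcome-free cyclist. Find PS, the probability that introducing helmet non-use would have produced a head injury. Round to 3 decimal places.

p₁ = 0.334, p₀ = 0.0904.
Under exogeneity and monotonicity, PS = (p₁ − p₀) / (1 − p₀).
PS = (0.334 − 0.0904) / (1 − 0.0904) = 0.2436 / 0.9096 ≈ 0.2678

PS ≈ 0.268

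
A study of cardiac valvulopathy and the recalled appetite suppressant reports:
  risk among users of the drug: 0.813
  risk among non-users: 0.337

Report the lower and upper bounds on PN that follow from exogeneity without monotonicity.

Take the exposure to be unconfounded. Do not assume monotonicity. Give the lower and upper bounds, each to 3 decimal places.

Let p₁ = 0.813, p₀ = 0.337.
Under exogeneity alone the bounds on PN are max{0,(p₁−p₀)/p₁} ≤ PN ≤ min{1,(1−p₀)/p₁}.
  lower = (p₁ − p₀)/p₁ = 0.476 / 0.813 ≈ 0.5855
  upper = min{1, (1 − p₀)/p₁} = 0.663 / 0.813 ≈ 0.8155

0.585 ≤ PN ≤ 0.815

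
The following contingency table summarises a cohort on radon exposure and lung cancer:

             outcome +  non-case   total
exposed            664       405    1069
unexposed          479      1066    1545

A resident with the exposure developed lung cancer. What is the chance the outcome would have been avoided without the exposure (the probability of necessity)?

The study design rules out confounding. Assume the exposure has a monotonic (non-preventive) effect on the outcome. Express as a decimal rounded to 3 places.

p₁ = P(outcome | exposed) = 664/1069 = 0.62114
p₀ = P(outcome | unexposed) = 479/1545 = 0.31003
Under exogeneity and monotonicity, PN = (p₁ − p₀)/p₁.
PN = (0.62114 − 0.31003) / 0.62114 ≈ 0.5009

PN ≈ 0.501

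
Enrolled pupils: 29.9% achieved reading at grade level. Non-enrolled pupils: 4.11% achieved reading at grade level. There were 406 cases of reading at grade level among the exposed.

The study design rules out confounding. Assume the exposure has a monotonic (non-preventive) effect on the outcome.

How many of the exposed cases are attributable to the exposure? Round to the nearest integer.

about 350 cases

p₁ = 0.299, p₀ = 0.0411.
PN = (p₁ − p₀)/p₁ = (0.299 − 0.0411) / 0.299 ≈ 0.86254.
Attributable cases ≈ PN × (exposed cases) = 0.86254 × 406 ≈ 350.19.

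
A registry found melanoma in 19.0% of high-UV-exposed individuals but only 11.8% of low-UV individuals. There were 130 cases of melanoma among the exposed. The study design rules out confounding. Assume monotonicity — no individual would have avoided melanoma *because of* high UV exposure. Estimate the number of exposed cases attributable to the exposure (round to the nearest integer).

p₁ = 0.19, p₀ = 0.118.
PN = (p₁ − p₀)/p₁ = (0.19 − 0.118) / 0.19 ≈ 0.37895.
Attributable cases ≈ PN × (exposed cases) = 0.37895 × 130 ≈ 49.26.

about 49 cases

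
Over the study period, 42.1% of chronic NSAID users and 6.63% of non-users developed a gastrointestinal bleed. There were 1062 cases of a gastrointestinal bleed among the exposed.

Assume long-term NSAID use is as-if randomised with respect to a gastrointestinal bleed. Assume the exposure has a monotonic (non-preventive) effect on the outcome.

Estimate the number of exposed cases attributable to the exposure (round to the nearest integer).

about 895 cases

p₁ = 0.421, p₀ = 0.0663.
PN = (p₁ − p₀)/p₁ = (0.421 − 0.0663) / 0.421 ≈ 0.84252.
Attributable cases ≈ PN × (exposed cases) = 0.84252 × 1062 ≈ 894.75.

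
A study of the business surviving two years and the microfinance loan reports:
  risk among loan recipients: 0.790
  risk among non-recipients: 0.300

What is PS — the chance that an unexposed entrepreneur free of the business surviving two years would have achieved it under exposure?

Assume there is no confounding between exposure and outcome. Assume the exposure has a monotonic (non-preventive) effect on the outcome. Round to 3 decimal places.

PS ≈ 0.700

Let p₁ = 0.79, p₀ = 0.3.
Under exogeneity and monotonicity, PS = (p₁ − p₀) / (1 − p₀).
PS = (0.79 − 0.3) / (1 − 0.3) = 0.49 / 0.7 ≈ 0.7000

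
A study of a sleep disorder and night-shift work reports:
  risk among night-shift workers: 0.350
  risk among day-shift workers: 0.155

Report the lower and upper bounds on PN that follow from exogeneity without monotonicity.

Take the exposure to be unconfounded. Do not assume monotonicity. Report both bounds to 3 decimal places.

0.557 ≤ PN ≤ 1.000

Let p₁ = 0.35, p₀ = 0.155.
Under exogeneity alone the bounds on PN are max{0,(p₁−p₀)/p₁} ≤ PN ≤ min{1,(1−p₀)/p₁}.
  lower = (p₁ − p₀)/p₁ = 0.195 / 0.35 ≈ 0.5571
  upper = min{1, (1 − p₀)/p₁} = 0.845 / 0.35 ≈ 2.4143 → capped at 1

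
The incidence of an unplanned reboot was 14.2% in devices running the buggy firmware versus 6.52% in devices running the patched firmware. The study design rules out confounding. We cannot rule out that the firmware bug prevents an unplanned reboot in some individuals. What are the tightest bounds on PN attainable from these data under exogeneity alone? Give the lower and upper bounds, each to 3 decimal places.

p₁ = 0.142, p₀ = 0.0652.
Under exogeneity alone the bounds on PN are max{0,(p₁−p₀)/p₁} ≤ PN ≤ min{1,(1−p₀)/p₁}.
  lower = (p₁ − p₀)/p₁ = 0.0768 / 0.142 ≈ 0.5408
  upper = min{1, (1 − p₀)/p₁} = 0.9348 / 0.142 ≈ 6.5831 → capped at 1

0.541 ≤ PN ≤ 1.000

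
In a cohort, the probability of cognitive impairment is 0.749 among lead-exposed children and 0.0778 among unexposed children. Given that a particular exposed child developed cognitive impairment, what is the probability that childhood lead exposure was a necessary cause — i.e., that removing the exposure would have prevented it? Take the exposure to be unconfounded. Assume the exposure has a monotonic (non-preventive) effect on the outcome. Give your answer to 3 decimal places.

Let p₁ = 0.749, p₀ = 0.0778.
Under exogeneity and monotonicity, PN = (p₁ − p₀) / p₁.
PN = (0.749 − 0.0778) / 0.749 = 0.6712 / 0.749 ≈ 0.8961

PN ≈ 0.896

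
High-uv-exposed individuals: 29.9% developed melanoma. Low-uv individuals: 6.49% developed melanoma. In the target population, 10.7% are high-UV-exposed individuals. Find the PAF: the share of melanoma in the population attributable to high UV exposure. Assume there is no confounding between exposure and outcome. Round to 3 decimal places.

PAF ≈ 0.278

p₁ = 0.299, p₀ = 0.0649.
Overall risk P(Y=1) = π·p₁ + (1−π)·p₀ = 0.107×0.299 + 0.893×0.0649 = 0.089949.
Under exogeneity, PAF = [P(Y=1) − p₀] / P(Y=1).
PAF = (0.089949 − 0.0649) / 0.089949 ≈ 0.2785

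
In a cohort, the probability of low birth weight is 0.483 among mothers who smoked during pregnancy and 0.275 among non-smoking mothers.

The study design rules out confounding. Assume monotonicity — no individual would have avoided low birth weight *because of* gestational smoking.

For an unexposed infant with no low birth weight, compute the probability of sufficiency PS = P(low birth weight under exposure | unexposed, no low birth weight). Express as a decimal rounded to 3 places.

PS ≈ 0.287

Let p₁ = 0.483, p₀ = 0.275.
Under exogeneity and monotonicity, PS = (p₁ − p₀) / (1 − p₀).
PS = (0.483 − 0.275) / (1 − 0.275) = 0.208 / 0.725 ≈ 0.2869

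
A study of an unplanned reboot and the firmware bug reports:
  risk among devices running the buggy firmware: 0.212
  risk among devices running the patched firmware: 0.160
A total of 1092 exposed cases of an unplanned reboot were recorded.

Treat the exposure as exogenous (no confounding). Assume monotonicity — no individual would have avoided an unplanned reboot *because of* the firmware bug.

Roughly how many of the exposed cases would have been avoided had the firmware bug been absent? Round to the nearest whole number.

Let p₁ = 0.212, p₀ = 0.16.
PN = (p₁ − p₀)/p₁ = (0.212 − 0.16) / 0.212 ≈ 0.24528.
Attributable cases ≈ PN × (exposed cases) = 0.24528 × 1092 ≈ 267.85.

about 268 cases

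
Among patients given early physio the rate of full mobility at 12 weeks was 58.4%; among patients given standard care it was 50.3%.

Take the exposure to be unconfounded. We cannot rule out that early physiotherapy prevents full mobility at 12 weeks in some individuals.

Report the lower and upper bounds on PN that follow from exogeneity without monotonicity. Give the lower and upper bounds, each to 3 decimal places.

p₁ = 0.584, p₀ = 0.503.
Under exogeneity alone the bounds on PN are max{0,(p₁−p₀)/p₁} ≤ PN ≤ min{1,(1−p₀)/p₁}.
  lower = (p₁ − p₀)/p₁ = 0.081 / 0.584 ≈ 0.1387
  upper = min{1, (1 − p₀)/p₁} = 0.497 / 0.584 ≈ 0.8510

0.139 ≤ PN ≤ 0.851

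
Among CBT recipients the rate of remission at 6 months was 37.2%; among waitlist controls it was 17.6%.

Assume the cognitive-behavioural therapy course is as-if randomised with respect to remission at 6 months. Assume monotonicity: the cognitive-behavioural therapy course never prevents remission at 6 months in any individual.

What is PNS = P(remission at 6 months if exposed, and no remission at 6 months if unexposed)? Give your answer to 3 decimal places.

PNS ≈ 0.196

p₁ = 0.372, p₀ = 0.176.
Under exogeneity and monotonicity, PNS = p₁ − p₀.
PNS = 0.372 − 0.176 = 0.196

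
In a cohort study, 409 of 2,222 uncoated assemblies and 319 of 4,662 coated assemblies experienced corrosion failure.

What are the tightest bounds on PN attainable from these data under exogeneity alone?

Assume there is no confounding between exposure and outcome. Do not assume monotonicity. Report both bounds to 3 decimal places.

p₁ = P(outcome | exposed) = 409/2222 = 0.18407
p₀ = P(outcome | unexposed) = 319/4662 = 0.068426
Under exogeneity alone the bounds on PN are max{0,(p₁−p₀)/p₁} ≤ PN ≤ min{1,(1−p₀)/p₁}.
  lower = (p₁ − p₀)/p₁ = 0.11564 / 0.18407 ≈ 0.6283
  upper = min{1, (1 − p₀)/p₁} = 0.93157 / 0.18407 ≈ 5.0610 → capped at 1

0.628 ≤ PN ≤ 1.000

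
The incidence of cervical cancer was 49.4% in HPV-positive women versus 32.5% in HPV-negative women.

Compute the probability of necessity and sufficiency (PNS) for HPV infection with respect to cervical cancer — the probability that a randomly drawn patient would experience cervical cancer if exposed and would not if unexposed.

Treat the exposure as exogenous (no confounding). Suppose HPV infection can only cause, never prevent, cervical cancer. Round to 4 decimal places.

PNS ≈ 0.1690

p₁ = 0.494, p₀ = 0.325.
Under exogeneity and monotonicity, PNS = p₁ − p₀.
PNS = 0.494 − 0.325 = 0.169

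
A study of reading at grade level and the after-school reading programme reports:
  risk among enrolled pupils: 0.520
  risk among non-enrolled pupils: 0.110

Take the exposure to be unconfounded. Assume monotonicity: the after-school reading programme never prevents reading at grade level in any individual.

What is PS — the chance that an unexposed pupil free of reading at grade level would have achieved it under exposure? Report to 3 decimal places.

PS ≈ 0.461

Let p₁ = 0.52, p₀ = 0.11.
Under exogeneity and monotonicity, PS = (p₁ − p₀) / (1 − p₀).
PS = (0.52 − 0.11) / (1 − 0.11) = 0.41 / 0.89 ≈ 0.4607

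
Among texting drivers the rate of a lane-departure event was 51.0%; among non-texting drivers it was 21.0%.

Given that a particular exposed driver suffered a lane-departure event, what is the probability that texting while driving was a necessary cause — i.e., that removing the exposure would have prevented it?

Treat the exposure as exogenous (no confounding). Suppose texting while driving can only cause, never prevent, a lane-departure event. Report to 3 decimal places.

PN ≈ 0.588

p₁ = 0.51, p₀ = 0.21.
Under exogeneity and monotonicity, PN = (p₁ − p₀) / p₁.
PN = (0.51 − 0.21) / 0.51 = 0.3 / 0.51 ≈ 0.5882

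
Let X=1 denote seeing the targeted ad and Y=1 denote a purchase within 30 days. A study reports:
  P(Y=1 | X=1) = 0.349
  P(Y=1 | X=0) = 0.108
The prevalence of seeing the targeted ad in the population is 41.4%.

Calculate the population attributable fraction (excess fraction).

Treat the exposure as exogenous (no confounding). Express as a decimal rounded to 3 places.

Let p₁ = 0.349, p₀ = 0.108.
Overall risk P(Y=1) = π·p₁ + (1−π)·p₀ = 0.414×0.349 + 0.586×0.108 = 0.20777.
Under exogeneity, PAF = [P(Y=1) − p₀] / P(Y=1).
PAF = (0.20777 − 0.108) / 0.20777 ≈ 0.4802

PAF ≈ 0.480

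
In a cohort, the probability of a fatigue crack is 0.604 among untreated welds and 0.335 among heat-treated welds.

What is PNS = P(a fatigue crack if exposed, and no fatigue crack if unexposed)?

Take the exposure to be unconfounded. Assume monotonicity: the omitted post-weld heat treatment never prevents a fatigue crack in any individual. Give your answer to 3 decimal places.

PNS ≈ 0.269

Let p₁ = 0.604, p₀ = 0.335.
Under exogeneity and monotonicity, PNS = p₁ − p₀.
PNS = 0.604 − 0.335 = 0.269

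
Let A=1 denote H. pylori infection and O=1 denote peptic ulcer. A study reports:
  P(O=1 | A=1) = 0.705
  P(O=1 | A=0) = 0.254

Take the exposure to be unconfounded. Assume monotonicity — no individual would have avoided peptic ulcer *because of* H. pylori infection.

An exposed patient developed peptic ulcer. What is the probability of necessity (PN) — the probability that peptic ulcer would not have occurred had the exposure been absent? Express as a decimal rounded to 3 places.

PN ≈ 0.640

Let p₁ = 0.705, p₀ = 0.254.
Under exogeneity and monotonicity, PN = (p₁ − p₀) / p₁.
PN = (0.705 − 0.254) / 0.705 = 0.451 / 0.705 ≈ 0.6397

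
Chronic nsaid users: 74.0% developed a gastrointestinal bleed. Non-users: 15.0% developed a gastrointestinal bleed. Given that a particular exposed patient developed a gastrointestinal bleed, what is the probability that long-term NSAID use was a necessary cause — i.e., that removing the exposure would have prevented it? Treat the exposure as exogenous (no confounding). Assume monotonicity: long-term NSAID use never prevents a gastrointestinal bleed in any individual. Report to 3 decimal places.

PN ≈ 0.797

p₁ = 0.74, p₀ = 0.15.
Under exogeneity and monotonicity, PN = (p₁ − p₀) / p₁.
PN = (0.74 − 0.15) / 0.74 = 0.59 / 0.74 ≈ 0.7973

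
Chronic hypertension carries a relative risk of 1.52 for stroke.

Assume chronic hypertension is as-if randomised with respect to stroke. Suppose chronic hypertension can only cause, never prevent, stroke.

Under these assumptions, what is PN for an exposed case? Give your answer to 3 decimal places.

PN ≈ 0.342

Under exogeneity and monotonicity, PN = (RR − 1) / RR = 1 − 1/RR.
PN = (1.52 − 1) / 1.52 = 0.52 / 1.52 ≈ 0.3421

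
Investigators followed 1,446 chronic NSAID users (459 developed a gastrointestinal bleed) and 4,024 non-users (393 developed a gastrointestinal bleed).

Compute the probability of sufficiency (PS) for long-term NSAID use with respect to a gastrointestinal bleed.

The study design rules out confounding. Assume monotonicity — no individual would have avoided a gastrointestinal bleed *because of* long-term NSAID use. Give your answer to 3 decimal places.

p₁ = P(outcome | exposed) = 459/1446 = 0.31743
p₀ = P(outcome | unexposed) = 393/4024 = 0.097664
Under exogeneity and monotonicity, PS = (p₁ − p₀) / (1 − p₀).
PS = (0.31743 − 0.097664) / (1 − 0.097664) = 0.21976 / 0.90234 ≈ 0.2435

PS ≈ 0.244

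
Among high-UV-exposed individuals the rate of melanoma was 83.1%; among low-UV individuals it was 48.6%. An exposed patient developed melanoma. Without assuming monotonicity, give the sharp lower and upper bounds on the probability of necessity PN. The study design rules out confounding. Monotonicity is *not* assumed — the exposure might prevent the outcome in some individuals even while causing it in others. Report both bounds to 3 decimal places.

0.415 ≤ PN ≤ 0.619

p₁ = 0.831, p₀ = 0.486.
Under exogeneity alone the bounds on PN are max{0,(p₁−p₀)/p₁} ≤ PN ≤ min{1,(1−p₀)/p₁}.
  lower = (p₁ − p₀)/p₁ = 0.345 / 0.831 ≈ 0.4152
  upper = min{1, (1 − p₀)/p₁} = 0.514 / 0.831 ≈ 0.6185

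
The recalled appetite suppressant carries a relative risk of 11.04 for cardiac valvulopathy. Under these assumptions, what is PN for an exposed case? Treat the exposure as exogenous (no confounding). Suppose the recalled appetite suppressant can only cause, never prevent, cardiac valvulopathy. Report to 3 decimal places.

Under exogeneity and monotonicity, PN = (RR − 1) / RR = 1 − 1/RR.
PN = (11.04 − 1) / 11.04 = 10.04 / 11.04 ≈ 0.9094

PN ≈ 0.909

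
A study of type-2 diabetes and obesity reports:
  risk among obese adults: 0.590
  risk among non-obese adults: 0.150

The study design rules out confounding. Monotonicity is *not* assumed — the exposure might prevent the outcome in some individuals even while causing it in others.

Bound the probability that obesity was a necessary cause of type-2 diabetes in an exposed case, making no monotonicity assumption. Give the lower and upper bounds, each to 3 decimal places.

0.746 ≤ PN ≤ 1.000

Let p₁ = 0.59, p₀ = 0.15.
Under exogeneity alone the bounds on PN are max{0,(p₁−p₀)/p₁} ≤ PN ≤ min{1,(1−p₀)/p₁}.
  lower = (p₁ − p₀)/p₁ = 0.44 / 0.59 ≈ 0.7458
  upper = min{1, (1 − p₀)/p₁} = 0.85 / 0.59 ≈ 1.4407 → capped at 1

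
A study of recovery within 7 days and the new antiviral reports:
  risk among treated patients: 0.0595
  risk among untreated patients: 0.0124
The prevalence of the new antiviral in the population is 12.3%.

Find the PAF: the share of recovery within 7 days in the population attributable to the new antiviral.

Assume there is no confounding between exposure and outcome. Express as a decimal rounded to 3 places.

PAF ≈ 0.318

Let p₁ = 0.0595, p₀ = 0.0124.
Overall risk P(Y=1) = π·p₁ + (1−π)·p₀ = 0.123×0.0595 + 0.877×0.0124 = 0.018193.
Under exogeneity, PAF = [P(Y=1) − p₀] / P(Y=1).
PAF = (0.018193 − 0.0124) / 0.018193 ≈ 0.3184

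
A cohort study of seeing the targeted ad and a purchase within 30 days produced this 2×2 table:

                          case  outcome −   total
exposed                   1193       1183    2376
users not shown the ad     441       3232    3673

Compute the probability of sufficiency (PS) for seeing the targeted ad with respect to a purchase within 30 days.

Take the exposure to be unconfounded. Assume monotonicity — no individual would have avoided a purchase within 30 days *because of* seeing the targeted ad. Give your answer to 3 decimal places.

PS ≈ 0.434

p₁ = P(outcome | exposed) = 1193/2376 = 0.5021
p₀ = P(outcome | unexposed) = 441/3673 = 0.12007
Under exogeneity and monotonicity, PS = (p₁ − p₀)/(1 − p₀).
PS = (0.5021 − 0.12007) / 0.87993 ≈ 0.4342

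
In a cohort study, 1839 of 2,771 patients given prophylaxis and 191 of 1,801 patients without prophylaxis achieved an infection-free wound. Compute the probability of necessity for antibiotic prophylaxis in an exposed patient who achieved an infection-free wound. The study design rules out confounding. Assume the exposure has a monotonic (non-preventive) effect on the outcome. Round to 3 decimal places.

PN ≈ 0.840

p₁ = P(outcome | exposed) = 1839/2771 = 0.66366
p₀ = P(outcome | unexposed) = 191/1801 = 0.10605
Under exogeneity and monotonicity, PN = (p₁ − p₀) / p₁.
PN = (0.66366 − 0.10605) / 0.66366 = 0.55761 / 0.66366 ≈ 0.8402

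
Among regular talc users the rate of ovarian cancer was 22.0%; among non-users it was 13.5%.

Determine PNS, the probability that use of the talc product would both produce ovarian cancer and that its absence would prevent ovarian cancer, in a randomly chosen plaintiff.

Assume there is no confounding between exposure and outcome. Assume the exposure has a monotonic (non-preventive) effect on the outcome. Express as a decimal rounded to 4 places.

PNS ≈ 0.0850

p₁ = 0.22, p₀ = 0.135.
Under exogeneity and monotonicity, PNS = p₁ − p₀.
PNS = 0.22 − 0.135 = 0.085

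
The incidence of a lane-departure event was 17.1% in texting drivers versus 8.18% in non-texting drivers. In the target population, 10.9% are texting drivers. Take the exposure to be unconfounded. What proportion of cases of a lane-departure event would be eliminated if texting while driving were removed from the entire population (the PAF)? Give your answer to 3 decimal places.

PAF ≈ 0.106

p₁ = 0.171, p₀ = 0.0818.
Overall risk P(Y=1) = π·p₁ + (1−π)·p₀ = 0.109×0.171 + 0.891×0.0818 = 0.091523.
Under exogeneity, PAF = [P(Y=1) − p₀] / P(Y=1).
PAF = (0.091523 − 0.0818) / 0.091523 ≈ 0.1062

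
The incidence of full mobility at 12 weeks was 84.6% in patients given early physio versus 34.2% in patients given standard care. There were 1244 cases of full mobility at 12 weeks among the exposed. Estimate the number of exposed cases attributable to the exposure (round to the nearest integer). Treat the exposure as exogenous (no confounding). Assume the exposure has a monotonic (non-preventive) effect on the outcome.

p₁ = 0.846, p₀ = 0.342.
PN = (p₁ − p₀)/p₁ = (0.846 − 0.342) / 0.846 ≈ 0.59574.
Attributable cases ≈ PN × (exposed cases) = 0.59574 × 1244 ≈ 741.11.

about 741 cases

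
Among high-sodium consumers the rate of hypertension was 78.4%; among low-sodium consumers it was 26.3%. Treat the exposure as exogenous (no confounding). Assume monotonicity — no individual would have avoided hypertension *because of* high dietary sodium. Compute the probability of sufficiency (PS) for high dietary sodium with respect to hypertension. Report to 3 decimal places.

p₁ = 0.784, p₀ = 0.263.
Under exogeneity and monotonicity, PS = (p₁ − p₀) / (1 − p₀).
PS = (0.784 − 0.263) / (1 − 0.263) = 0.521 / 0.737 ≈ 0.7069

PS ≈ 0.707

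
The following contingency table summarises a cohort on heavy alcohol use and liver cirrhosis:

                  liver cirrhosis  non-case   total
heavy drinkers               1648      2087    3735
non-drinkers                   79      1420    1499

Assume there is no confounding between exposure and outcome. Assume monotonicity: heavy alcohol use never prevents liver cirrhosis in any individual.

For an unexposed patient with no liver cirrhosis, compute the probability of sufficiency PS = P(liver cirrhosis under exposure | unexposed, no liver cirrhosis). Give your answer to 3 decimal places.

p₁ = P(outcome | exposed) = 1648/3735 = 0.44123
p₀ = P(outcome | unexposed) = 79/1499 = 0.052702
Under exogeneity and monotonicity, PS = (p₁ − p₀)/(1 − p₀).
PS = (0.44123 − 0.052702) / 0.9473 ≈ 0.4101

PS ≈ 0.410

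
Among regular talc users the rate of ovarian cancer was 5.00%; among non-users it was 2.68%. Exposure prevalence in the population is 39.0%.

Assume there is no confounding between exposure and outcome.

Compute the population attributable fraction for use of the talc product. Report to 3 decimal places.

p₁ = 0.05, p₀ = 0.0268.
Overall risk P(Y=1) = π·p₁ + (1−π)·p₀ = 0.39×0.05 + 0.61×0.0268 = 0.035848.
Under exogeneity, PAF = [P(Y=1) − p₀] / P(Y=1).
PAF = (0.035848 − 0.0268) / 0.035848 ≈ 0.2524

PAF ≈ 0.252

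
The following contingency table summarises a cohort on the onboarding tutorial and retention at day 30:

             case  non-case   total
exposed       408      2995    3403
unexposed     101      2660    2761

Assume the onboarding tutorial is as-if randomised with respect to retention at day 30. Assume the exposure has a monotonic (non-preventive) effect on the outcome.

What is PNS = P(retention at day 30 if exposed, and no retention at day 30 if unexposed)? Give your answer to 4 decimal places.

p₁ = P(outcome | exposed) = 408/3403 = 0.11989
p₀ = P(outcome | unexposed) = 101/2761 = 0.036581
Under exogeneity and monotonicity, PNS = p₁ − p₀.
PNS = 0.11989 − 0.036581 = 0.083313

PNS ≈ 0.0833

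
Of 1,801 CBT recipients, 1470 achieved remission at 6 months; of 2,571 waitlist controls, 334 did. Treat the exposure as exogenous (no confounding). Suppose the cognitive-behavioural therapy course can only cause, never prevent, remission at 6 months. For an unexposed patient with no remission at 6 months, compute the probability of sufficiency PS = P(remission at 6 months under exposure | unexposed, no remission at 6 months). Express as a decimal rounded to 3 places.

PS ≈ 0.789

p₁ = P(outcome | exposed) = 1470/1801 = 0.81621
p₀ = P(outcome | unexposed) = 334/2571 = 0.12991
Under exogeneity and monotonicity, PS = (p₁ − p₀) / (1 − p₀).
PS = (0.81621 − 0.12991) / (1 − 0.12991) = 0.6863 / 0.87009 ≈ 0.7888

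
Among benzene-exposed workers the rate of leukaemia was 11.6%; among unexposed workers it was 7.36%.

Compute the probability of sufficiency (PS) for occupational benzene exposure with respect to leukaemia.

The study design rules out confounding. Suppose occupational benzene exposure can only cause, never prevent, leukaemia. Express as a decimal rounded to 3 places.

PS ≈ 0.046

p₁ = 0.116, p₀ = 0.0736.
Under exogeneity and monotonicity, PS = (p₁ − p₀) / (1 − p₀).
PS = (0.116 − 0.0736) / (1 − 0.0736) = 0.0424 / 0.9264 ≈ 0.0458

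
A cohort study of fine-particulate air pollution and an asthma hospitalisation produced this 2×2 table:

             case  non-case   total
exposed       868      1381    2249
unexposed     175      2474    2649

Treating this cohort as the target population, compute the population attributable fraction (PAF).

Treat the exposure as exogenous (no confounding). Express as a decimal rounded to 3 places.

PAF ≈ 0.690

p₁ = P(outcome | exposed) = 868/2249 = 0.38595
p₀ = P(outcome | unexposed) = 175/2649 = 0.066063
Exposure prevalence π = 2249/4898 = 0.45917; overall risk P(Y=1) = 0.21294.
Under exogeneity, PAF = [P(Y=1) − p₀]/P(Y=1).
PAF = (0.21294 − 0.066063) / 0.21294 ≈ 0.6898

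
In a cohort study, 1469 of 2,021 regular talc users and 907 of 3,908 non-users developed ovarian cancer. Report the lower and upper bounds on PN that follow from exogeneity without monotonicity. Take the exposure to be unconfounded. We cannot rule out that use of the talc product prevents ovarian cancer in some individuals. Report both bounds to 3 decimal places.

0.681 ≤ PN ≤ 1.000

p₁ = P(outcome | exposed) = 1469/2021 = 0.72687
p₀ = P(outcome | unexposed) = 907/3908 = 0.23209
Under exogeneity alone the bounds on PN are max{0,(p₁−p₀)/p₁} ≤ PN ≤ min{1,(1−p₀)/p₁}.
  lower = (p₁ − p₀)/p₁ = 0.49478 / 0.72687 ≈ 0.6807
  upper = min{1, (1 − p₀)/p₁} = 0.76791 / 0.72687 ≈ 1.0565 → capped at 1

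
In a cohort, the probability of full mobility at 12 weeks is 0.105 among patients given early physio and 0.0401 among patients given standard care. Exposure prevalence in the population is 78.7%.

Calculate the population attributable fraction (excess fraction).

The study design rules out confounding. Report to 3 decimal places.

PAF ≈ 0.560

Let p₁ = 0.105, p₀ = 0.0401.
Overall risk P(Y=1) = π·p₁ + (1−π)·p₀ = 0.787×0.105 + 0.213×0.0401 = 0.091176.
Under exogeneity, PAF = [P(Y=1) − p₀] / P(Y=1).
PAF = (0.091176 − 0.0401) / 0.091176 ≈ 0.5602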